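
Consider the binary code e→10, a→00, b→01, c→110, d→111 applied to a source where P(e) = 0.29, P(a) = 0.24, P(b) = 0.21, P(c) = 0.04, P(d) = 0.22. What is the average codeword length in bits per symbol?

2.26 bits/symbol

L̄ = Σ pᵢ·ℓᵢ = 0.29·2 + 0.24·2 + 0.21·2 + 0.04·3 + 0.22·3 = 2.26 bits/symbol.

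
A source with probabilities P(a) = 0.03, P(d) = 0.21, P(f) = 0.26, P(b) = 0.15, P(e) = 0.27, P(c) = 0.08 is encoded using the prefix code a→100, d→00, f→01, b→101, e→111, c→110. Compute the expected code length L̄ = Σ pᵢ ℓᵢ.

L̄ = Σ pᵢ·ℓᵢ = 0.03·3 + 0.21·2 + 0.26·2 + 0.15·3 + 0.27·3 + 0.08·3 = 2.53 bits/symbol.

2.53 bits/symbol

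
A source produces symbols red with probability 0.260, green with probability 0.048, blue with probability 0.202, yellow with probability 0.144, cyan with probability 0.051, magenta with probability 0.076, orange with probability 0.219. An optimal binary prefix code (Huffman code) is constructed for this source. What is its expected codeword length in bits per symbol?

2.593 bits/symbol

Repeatedly combine the two least-probable nodes; the expected code length is the sum of the merged weights.
merge 6/125 + 51/1000 → 99/1000
merge 19/250 + 99/1000 → 7/40
merge 18/125 + 7/40 → 319/1000
merge 101/500 + 219/1000 → 421/1000
merge 13/50 + 319/1000 → 579/1000
merge 421/1000 + 579/1000 → 1
L = 99/1000 + 7/40 + 319/1000 + 421/1000 + 579/1000 + 1 = 2593/1000 = 2.593 bits/symbol.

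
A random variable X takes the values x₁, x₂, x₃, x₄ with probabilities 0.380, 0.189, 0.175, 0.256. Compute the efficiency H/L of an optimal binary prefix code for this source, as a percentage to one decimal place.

97.2%

Entropy H = −Σ p log₂ p ≈ 1.9280 bits.
Huffman merges: 7/40+189/1000→91/250; 32/125+91/250→31/50; 19/50+31/50→1. L = 248/125 ≈ 1.9840.
Efficiency = H/L = 1.9280/1.9840 = 97.2%.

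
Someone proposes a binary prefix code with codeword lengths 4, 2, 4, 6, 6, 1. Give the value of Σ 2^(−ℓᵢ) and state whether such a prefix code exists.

With common denominator 2^6 = 64: Σ 2^(−ℓᵢ) = 4/64 + 16/64 + 4/64 + 1/64 + 1/64 + 32/64 = 58/64 = 0.90625.
Kraft's inequality requires Σ ≤ 1; here Σ = 0.90625 ≤ 1, so such a prefix code exists.

0.90625; yes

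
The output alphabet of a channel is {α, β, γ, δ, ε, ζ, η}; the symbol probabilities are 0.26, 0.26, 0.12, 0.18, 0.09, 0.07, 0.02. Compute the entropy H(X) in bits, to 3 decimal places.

2.517 bits

H = −Σ pᵢ log₂ pᵢ.
−0.26·log₂(0.26) = 0.5053
−0.26·log₂(0.26) = 0.5053
−0.12·log₂(0.12) = 0.3671
−0.18·log₂(0.18) = 0.4453
−0.09·log₂(0.09) = 0.3127
−0.07·log₂(0.07) = 0.2686
−0.02·log₂(0.02) = 0.1129
Sum ≈ 2.5170 → 2.517 bits.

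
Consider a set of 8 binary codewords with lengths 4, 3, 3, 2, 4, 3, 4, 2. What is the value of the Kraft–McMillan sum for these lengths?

With common denominator 2^4 = 16: Σ 2^(−ℓᵢ) = 1/16 + 2/16 + 2/16 + 4/16 + 1/16 + 2/16 + 1/16 + 4/16 = 17/16 = 1.0625.

1.0625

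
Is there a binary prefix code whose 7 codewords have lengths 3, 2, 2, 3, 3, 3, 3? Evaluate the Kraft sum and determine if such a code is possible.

1.125; no

With common denominator 2^3 = 8: Σ 2^(−ℓᵢ) = 1/8 + 2/8 + 2/8 + 1/8 + 1/8 + 1/8 + 1/8 = 9/8 = 1.125.
Kraft's inequality requires Σ ≤ 1; here Σ = 1.125 > 1, so no such prefix code exists.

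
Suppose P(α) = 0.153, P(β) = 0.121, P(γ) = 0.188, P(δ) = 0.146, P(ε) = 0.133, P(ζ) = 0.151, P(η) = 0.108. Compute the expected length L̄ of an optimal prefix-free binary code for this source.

Repeatedly combine the two least-probable nodes; the expected code length is the sum of the merged weights.
merge 27/250 + 121/1000 → 229/1000
merge 133/1000 + 73/500 → 279/1000
merge 151/1000 + 153/1000 → 38/125
merge 47/250 + 229/1000 → 417/1000
merge 279/1000 + 38/125 → 583/1000
merge 417/1000 + 583/1000 → 1
L = 229/1000 + 279/1000 + 38/125 + 417/1000 + 583/1000 + 1 = 703/250 = 2.812 bits/symbol.

2.812 bits/symbol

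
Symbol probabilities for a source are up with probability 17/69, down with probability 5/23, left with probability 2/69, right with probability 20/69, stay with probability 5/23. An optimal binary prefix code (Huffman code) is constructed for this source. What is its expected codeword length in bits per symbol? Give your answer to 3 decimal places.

Repeatedly combine the two least-probable nodes; the expected code length is the sum of the merged weights.
merge 2/69 + 5/23 → 17/69
merge 5/23 + 17/69 → 32/69
merge 17/69 + 20/69 → 37/69
merge 32/69 + 37/69 → 1
L = 17/69 + 32/69 + 37/69 + 1 = 155/69 ≈ 2.246 bits/symbol.

2.246 bits/symbol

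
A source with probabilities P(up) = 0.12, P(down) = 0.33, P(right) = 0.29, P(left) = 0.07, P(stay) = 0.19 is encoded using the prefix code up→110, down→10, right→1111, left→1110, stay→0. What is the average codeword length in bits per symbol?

2.65 bits/symbol

L̄ = Σ pᵢ·ℓᵢ = 0.12·3 + 0.33·2 + 0.29·4 + 0.07·4 + 0.19·1 = 2.65 bits/symbol.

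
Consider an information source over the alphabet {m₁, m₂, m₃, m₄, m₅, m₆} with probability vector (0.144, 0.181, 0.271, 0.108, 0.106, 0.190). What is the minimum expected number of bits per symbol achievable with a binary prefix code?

Repeatedly combine the two least-probable nodes; the expected code length is the sum of the merged weights.
merge 53/500 + 27/250 → 107/500
merge 18/125 + 181/1000 → 13/40
merge 19/100 + 107/500 → 101/250
merge 271/1000 + 13/40 → 149/250
merge 101/250 + 149/250 → 1
L = 107/500 + 13/40 + 101/250 + 149/250 + 1 = 2539/1000 = 2.539 bits/symbol.

2.539 bits/symbol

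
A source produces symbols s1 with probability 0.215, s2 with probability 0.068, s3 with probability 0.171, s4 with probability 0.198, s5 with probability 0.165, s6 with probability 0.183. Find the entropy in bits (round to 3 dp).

2.516 bits

H = −Σ pᵢ log₂ pᵢ.
−0.215·log₂(0.215) = 0.4768
−0.068·log₂(0.068) = 0.2637
−0.171·log₂(0.171) = 0.4357
−0.198·log₂(0.198) = 0.4626
−0.165·log₂(0.165) = 0.4289
−0.183·log₂(0.183) = 0.4484
Sum ≈ 2.5161 → 2.516 bits.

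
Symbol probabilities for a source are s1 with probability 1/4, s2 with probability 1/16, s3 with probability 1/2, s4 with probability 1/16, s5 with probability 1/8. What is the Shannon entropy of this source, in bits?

Each probability is a power of 1/2, so log₂(1/p) is an integer.
H = Σ p·log₂(1/p) = 1/4·2 + 1/16·4 + 1/2·1 + 1/16·4 + 1/8·3 = 1.875 bits.

1.875 bits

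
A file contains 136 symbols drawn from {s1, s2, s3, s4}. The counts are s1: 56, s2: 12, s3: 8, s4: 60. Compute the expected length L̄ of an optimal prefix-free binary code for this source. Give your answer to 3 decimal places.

Probabilities are the counts divided by 136.
Repeatedly combine the two least-probable nodes; the expected code length is the sum of the merged weights.
merge 1/17 + 3/34 → 5/34
merge 5/34 + 7/17 → 19/34
merge 15/34 + 19/34 → 1
L = 5/34 + 19/34 + 1 = 29/17 ≈ 1.706 bits/symbol.

1.706 bits/symbol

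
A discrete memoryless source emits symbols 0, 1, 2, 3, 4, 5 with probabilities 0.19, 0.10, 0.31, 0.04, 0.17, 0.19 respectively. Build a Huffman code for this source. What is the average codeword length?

2.45 bits/symbol

Repeatedly combine the two least-probable nodes; the expected code length is the sum of the merged weights.
merge 1/25 + 1/10 → 7/50
merge 7/50 + 17/100 → 31/100
merge 19/100 + 19/100 → 19/50
merge 31/100 + 31/100 → 31/50
merge 19/50 + 31/50 → 1
L = 7/50 + 31/100 + 19/50 + 31/50 + 1 = 49/20 = 2.45 bits/symbol.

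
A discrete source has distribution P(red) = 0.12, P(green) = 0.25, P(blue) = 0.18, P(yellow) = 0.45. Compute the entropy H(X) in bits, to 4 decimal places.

1.8308 bits

H = −Σ pᵢ log₂ pᵢ.
−0.12·log₂(0.12) = 0.3671
−0.25·log₂(0.25) = 0.5000
−0.18·log₂(0.18) = 0.4453
−0.45·log₂(0.45) = 0.5184
Sum ≈ 1.8308 → 1.8308 bits.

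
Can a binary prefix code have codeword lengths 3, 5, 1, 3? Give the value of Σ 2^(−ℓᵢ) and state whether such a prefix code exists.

With common denominator 2^5 = 32: Σ 2^(−ℓᵢ) = 4/32 + 1/32 + 16/32 + 4/32 = 25/32 = 0.78125.
Kraft's inequality requires Σ ≤ 1; here Σ = 0.78125 ≤ 1, so such a prefix code exists.

0.78125; yes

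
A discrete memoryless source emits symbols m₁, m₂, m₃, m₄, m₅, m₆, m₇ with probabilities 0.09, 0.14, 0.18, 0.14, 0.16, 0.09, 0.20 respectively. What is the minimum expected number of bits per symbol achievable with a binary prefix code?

Repeatedly combine the two least-probable nodes; the expected code length is the sum of the merged weights.
merge 9/100 + 9/100 → 9/50
merge 7/50 + 7/50 → 7/25
merge 4/25 + 9/50 → 17/50
merge 9/50 + 1/5 → 19/50
merge 7/25 + 17/50 → 31/50
merge 19/50 + 31/50 → 1
L = 9/50 + 7/25 + 17/50 + 19/50 + 31/50 + 1 = 14/5 = 2.8 bits/symbol.

2.8 bits/symbol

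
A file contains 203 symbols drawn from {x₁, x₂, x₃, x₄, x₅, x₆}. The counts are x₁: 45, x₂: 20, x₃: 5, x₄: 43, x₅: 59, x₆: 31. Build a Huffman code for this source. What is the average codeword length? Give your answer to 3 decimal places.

2.399 bits/symbol

Probabilities are the counts divided by 203.
Repeatedly combine the two least-probable nodes; the expected code length is the sum of the merged weights.
merge 5/203 + 20/203 → 25/203
merge 25/203 + 31/203 → 8/29
merge 43/203 + 45/203 → 88/203
merge 8/29 + 59/203 → 115/203
merge 88/203 + 115/203 → 1
L = 25/203 + 8/29 + 88/203 + 115/203 + 1 = 487/203 ≈ 2.399 bits/symbol.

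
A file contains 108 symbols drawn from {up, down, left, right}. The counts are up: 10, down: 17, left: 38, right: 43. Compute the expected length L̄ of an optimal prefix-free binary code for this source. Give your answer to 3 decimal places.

1.852 bits/symbol

Probabilities are the counts divided by 108.
Repeatedly combine the two least-probable nodes; the expected code length is the sum of the merged weights.
merge 5/54 + 17/108 → 1/4
merge 1/4 + 19/54 → 65/108
merge 43/108 + 65/108 → 1
L = 1/4 + 65/108 + 1 = 50/27 ≈ 1.852 bits/symbol.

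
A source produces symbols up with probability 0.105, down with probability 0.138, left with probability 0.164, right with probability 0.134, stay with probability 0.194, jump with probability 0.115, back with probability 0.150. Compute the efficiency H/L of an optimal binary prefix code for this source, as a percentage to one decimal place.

99.1%

Entropy H = −Σ p log₂ p ≈ 2.7804 bits.
Huffman merges: 21/200+23/200→11/50; 67/500+69/500→34/125; 3/20+41/250→157/500; 97/500+11/50→207/500; 34/125+157/500→293/500; 207/500+293/500→1. L = 1403/500 ≈ 2.8060.
Efficiency = H/L = 2.7804/2.8060 = 99.1%.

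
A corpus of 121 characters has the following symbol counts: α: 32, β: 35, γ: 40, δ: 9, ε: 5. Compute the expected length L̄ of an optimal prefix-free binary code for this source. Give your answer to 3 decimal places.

Probabilities are the counts divided by 121.
Repeatedly combine the two least-probable nodes; the expected code length is the sum of the merged weights.
merge 5/121 + 9/121 → 14/121
merge 14/121 + 32/121 → 46/121
merge 35/121 + 40/121 → 75/121
merge 46/121 + 75/121 → 1
L = 14/121 + 46/121 + 75/121 + 1 = 256/121 ≈ 2.116 bits/symbol.

2.116 bits/symbol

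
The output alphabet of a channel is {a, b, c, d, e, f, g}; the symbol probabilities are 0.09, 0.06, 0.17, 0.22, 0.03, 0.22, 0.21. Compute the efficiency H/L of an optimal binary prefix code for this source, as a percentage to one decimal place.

98.3%

Entropy H = −Σ p log₂ p ≈ 2.5765 bits.
Huffman merges: 3/100+3/50→9/100; 9/100+9/100→9/50; 17/100+9/50→7/20; 21/100+11/50→43/100; 11/50+7/20→57/100; 43/100+57/100→1. L = 131/50 ≈ 2.6200.
Efficiency = H/L = 2.5765/2.6200 = 98.3%.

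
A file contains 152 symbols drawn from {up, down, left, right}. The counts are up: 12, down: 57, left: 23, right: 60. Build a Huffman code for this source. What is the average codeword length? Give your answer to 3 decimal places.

1.836 bits/symbol

Probabilities are the counts divided by 152.
Repeatedly combine the two least-probable nodes; the expected code length is the sum of the merged weights.
merge 3/38 + 23/152 → 35/152
merge 35/152 + 3/8 → 23/38
merge 15/38 + 23/38 → 1
L = 35/152 + 23/38 + 1 = 279/152 ≈ 1.836 bits/symbol.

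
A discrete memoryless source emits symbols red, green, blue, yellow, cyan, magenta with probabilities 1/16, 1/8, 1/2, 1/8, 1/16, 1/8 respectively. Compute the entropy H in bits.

Each probability is a power of 1/2, so log₂(1/p) is an integer.
H = Σ p·log₂(1/p) = 1/16·4 + 1/8·3 + 1/2·1 + 1/8·3 + 1/16·4 + 1/8·3 = 2.125 bits.

2.125 bits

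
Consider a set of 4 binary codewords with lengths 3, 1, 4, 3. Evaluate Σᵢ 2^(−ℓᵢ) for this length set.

With common denominator 2^4 = 16: Σ 2^(−ℓᵢ) = 2/16 + 8/16 + 1/16 + 2/16 = 13/16 = 0.8125.

0.8125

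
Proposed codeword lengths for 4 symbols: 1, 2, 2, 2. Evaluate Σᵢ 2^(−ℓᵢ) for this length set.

1.25

With common denominator 2^2 = 4: Σ 2^(−ℓᵢ) = 2/4 + 1/4 + 1/4 + 1/4 = 5/4 = 1.25.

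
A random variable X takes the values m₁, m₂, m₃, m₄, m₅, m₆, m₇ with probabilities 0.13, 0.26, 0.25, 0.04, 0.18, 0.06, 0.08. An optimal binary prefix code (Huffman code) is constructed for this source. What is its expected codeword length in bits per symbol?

2.59 bits/symbol

Repeatedly combine the two least-probable nodes; the expected code length is the sum of the merged weights.
merge 1/25 + 3/50 → 1/10
merge 2/25 + 1/10 → 9/50
merge 13/100 + 9/50 → 31/100
merge 9/50 + 1/4 → 43/100
merge 13/50 + 31/100 → 57/100
merge 43/100 + 57/100 → 1
L = 1/10 + 9/50 + 31/100 + 43/100 + 57/100 + 1 = 259/100 = 2.59 bits/symbol.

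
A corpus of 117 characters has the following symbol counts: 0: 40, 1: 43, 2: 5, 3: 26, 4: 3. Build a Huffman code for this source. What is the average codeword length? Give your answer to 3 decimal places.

1.991 bits/symbol

Probabilities are the counts divided by 117.
Repeatedly combine the two least-probable nodes; the expected code length is the sum of the merged weights.
merge 1/39 + 5/117 → 8/117
merge 8/117 + 2/9 → 34/117
merge 34/117 + 40/117 → 74/117
merge 43/117 + 74/117 → 1
L = 8/117 + 34/117 + 74/117 + 1 = 233/117 ≈ 1.991 bits/symbol.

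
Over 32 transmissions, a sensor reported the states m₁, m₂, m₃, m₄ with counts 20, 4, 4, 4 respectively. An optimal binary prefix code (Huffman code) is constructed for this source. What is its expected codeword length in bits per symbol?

1.625 bits/symbol

Probabilities are the counts divided by 32.
Repeatedly combine the two least-probable nodes; the expected code length is the sum of the merged weights.
merge 1/8 + 1/8 → 1/4
merge 1/8 + 1/4 → 3/8
merge 3/8 + 5/8 → 1
L = 1/4 + 3/8 + 1 = 13/8 = 1.625 bits/symbol.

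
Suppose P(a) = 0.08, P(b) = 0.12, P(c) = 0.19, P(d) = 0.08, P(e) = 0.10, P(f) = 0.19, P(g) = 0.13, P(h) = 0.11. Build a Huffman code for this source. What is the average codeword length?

Repeatedly combine the two least-probable nodes; the expected code length is the sum of the merged weights.
merge 2/25 + 2/25 → 4/25
merge 1/10 + 11/100 → 21/100
merge 3/25 + 13/100 → 1/4
merge 4/25 + 19/100 → 7/20
merge 19/100 + 21/100 → 2/5
merge 1/4 + 7/20 → 3/5
merge 2/5 + 3/5 → 1
L = 4/25 + 21/100 + 1/4 + 7/20 + 2/5 + 3/5 + 1 = 297/100 = 2.97 bits/symbol.

2.97 bits/symbol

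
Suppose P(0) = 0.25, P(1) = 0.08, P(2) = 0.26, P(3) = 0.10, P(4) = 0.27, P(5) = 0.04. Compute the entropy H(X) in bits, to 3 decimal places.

2.325 bits

H = −Σ pᵢ log₂ pᵢ.
−0.25·log₂(0.25) = 0.5000
−0.08·log₂(0.08) = 0.2915
−0.26·log₂(0.26) = 0.5053
−0.10·log₂(0.10) = 0.3322
−0.27·log₂(0.27) = 0.5100
−0.04·log₂(0.04) = 0.1858
Sum ≈ 2.3248 → 2.325 bits.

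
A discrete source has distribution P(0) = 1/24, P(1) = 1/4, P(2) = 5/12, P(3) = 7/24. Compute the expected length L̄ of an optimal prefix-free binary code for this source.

Repeatedly combine the two least-probable nodes; the expected code length is the sum of the merged weights.
merge 1/24 + 1/4 → 7/24
merge 7/24 + 7/24 → 7/12
merge 5/12 + 7/12 → 1
L = 7/24 + 7/12 + 1 = 15/8 = 1.875 bits/symbol.

1.875 bits/symbol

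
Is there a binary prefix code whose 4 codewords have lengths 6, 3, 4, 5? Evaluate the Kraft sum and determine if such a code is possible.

0.234375; yes

With common denominator 2^6 = 64: Σ 2^(−ℓᵢ) = 1/64 + 8/64 + 4/64 + 2/64 = 15/64 = 0.234375.
Kraft's inequality requires Σ ≤ 1; here Σ = 0.234375 ≤ 1, so such a prefix code exists.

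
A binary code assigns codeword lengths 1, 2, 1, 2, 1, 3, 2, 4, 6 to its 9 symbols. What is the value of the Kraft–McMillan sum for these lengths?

With common denominator 2^6 = 64: Σ 2^(−ℓᵢ) = 32/64 + 16/64 + 32/64 + 16/64 + 32/64 + 8/64 + 16/64 + 4/64 + 1/64 = 157/64 = 2.453125.

2.453125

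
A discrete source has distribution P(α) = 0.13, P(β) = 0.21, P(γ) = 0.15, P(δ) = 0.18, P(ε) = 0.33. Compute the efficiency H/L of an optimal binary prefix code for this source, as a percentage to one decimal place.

98.2%

Entropy H = −Σ p log₂ p ≈ 2.2391 bits.
Huffman merges: 13/100+3/20→7/25; 9/50+21/100→39/100; 7/25+33/100→61/100; 39/100+61/100→1. L = 57/25 ≈ 2.2800.
Efficiency = H/L = 2.2391/2.2800 = 98.2%.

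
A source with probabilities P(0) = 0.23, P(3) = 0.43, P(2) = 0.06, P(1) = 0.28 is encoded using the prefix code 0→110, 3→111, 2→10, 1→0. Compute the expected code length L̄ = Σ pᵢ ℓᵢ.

L̄ = Σ pᵢ·ℓᵢ = 0.23·3 + 0.43·3 + 0.06·2 + 0.28·1 = 2.38 bits/symbol.

2.38 bits/symbol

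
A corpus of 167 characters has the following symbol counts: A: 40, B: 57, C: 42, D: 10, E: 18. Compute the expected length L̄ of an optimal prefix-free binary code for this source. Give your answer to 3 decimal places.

Probabilities are the counts divided by 167.
Repeatedly combine the two least-probable nodes; the expected code length is the sum of the merged weights.
merge 10/167 + 18/167 → 28/167
merge 28/167 + 40/167 → 68/167
merge 42/167 + 57/167 → 99/167
merge 68/167 + 99/167 → 1
L = 28/167 + 68/167 + 99/167 + 1 = 362/167 ≈ 2.168 bits/symbol.

2.168 bits/symbol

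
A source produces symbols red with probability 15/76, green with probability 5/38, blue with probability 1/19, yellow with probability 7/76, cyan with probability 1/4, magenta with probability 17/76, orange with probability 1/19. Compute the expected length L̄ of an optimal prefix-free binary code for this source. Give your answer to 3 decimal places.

2.632 bits/symbol

Repeatedly combine the two least-probable nodes; the expected code length is the sum of the merged weights.
merge 1/19 + 1/19 → 2/19
merge 7/76 + 2/19 → 15/76
merge 5/38 + 15/76 → 25/76
merge 15/76 + 17/76 → 8/19
merge 1/4 + 25/76 → 11/19
merge 8/19 + 11/19 → 1
L = 2/19 + 15/76 + 25/76 + 8/19 + 11/19 + 1 = 50/19 ≈ 2.632 bits/symbol.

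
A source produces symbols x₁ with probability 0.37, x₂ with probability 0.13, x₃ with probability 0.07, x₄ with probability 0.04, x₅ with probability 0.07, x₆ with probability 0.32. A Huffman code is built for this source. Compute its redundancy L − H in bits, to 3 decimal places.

0.068 bits

Entropy H = −Σ p log₂ p ≈ 2.1623 bits.
Huffman merges: 1/25+7/100→11/100; 7/100+11/100→9/50; 13/100+9/50→31/100; 31/100+8/25→63/100; 37/100+63/100→1. L = 223/100 ≈ 2.2300.
L − H = 2.2300 − 2.1623 = 0.068 bits.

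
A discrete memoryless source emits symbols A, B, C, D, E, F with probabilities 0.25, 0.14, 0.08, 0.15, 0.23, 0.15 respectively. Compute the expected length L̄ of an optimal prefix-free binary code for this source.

2.52 bits/symbol

Repeatedly combine the two least-probable nodes; the expected code length is the sum of the merged weights.
merge 2/25 + 7/50 → 11/50
merge 3/20 + 3/20 → 3/10
merge 11/50 + 23/100 → 9/20
merge 1/4 + 3/10 → 11/20
merge 9/20 + 11/20 → 1
L = 11/50 + 3/10 + 9/20 + 11/20 + 1 = 63/25 = 2.52 bits/symbol.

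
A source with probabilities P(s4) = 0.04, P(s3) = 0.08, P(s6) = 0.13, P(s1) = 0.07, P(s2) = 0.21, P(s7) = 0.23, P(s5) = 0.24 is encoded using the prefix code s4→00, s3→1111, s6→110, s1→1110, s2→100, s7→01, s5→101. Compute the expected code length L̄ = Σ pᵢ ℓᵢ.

L̄ = Σ pᵢ·ℓᵢ = 0.04·2 + 0.08·4 + 0.13·3 + 0.07·4 + 0.21·3 + 0.23·2 + 0.24·3 = 2.88 bits/symbol.

2.88 bits/symbol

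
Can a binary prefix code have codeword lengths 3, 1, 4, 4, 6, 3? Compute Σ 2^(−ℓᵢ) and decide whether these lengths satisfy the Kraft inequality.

With common denominator 2^6 = 64: Σ 2^(−ℓᵢ) = 8/64 + 32/64 + 4/64 + 4/64 + 1/64 + 8/64 = 57/64 = 0.890625.
Kraft's inequality requires Σ ≤ 1; here Σ = 0.890625 ≤ 1, so such a prefix code exists.

0.890625; yes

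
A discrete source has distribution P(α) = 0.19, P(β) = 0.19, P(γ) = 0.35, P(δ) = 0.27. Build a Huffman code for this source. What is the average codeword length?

Repeatedly combine the two least-probable nodes; the expected code length is the sum of the merged weights.
merge 19/100 + 19/100 → 19/50
merge 27/100 + 7/20 → 31/50
merge 19/50 + 31/50 → 1
L = 19/50 + 31/50 + 1 = 2 bits/symbol.

2 bits/symbol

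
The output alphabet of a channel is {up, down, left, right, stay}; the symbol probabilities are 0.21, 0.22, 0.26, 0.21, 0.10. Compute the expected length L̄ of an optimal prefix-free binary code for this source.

2.31 bits/symbol

Repeatedly combine the two least-probable nodes; the expected code length is the sum of the merged weights.
merge 1/10 + 21/100 → 31/100
merge 21/100 + 11/50 → 43/100
merge 13/50 + 31/100 → 57/100
merge 43/100 + 57/100 → 1
L = 31/100 + 43/100 + 57/100 + 1 = 231/100 = 2.31 bits/symbol.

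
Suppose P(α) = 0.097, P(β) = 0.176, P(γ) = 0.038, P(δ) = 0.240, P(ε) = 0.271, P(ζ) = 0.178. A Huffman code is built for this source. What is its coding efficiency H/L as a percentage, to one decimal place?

97.9%

Entropy H = −Σ p log₂ p ≈ 2.3947 bits.
Huffman merges: 19/500+97/1000→27/200; 27/200+22/125→311/1000; 89/500+6/25→209/500; 271/1000+311/1000→291/500; 209/500+291/500→1. L = 1223/500 ≈ 2.4460.
Efficiency = H/L = 2.3947/2.4460 = 97.9%.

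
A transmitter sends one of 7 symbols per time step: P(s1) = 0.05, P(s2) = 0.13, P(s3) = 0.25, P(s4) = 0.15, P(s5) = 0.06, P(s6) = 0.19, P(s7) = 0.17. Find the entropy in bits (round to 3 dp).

H = −Σ pᵢ log₂ pᵢ.
−0.05·log₂(0.05) = 0.2161
−0.13·log₂(0.13) = 0.3826
−0.25·log₂(0.25) = 0.5000
−0.15·log₂(0.15) = 0.4105
−0.06·log₂(0.06) = 0.2435
−0.19·log₂(0.19) = 0.4552
−0.17·log₂(0.17) = 0.4346
Sum ≈ 2.6426 → 2.643 bits.

2.643 bits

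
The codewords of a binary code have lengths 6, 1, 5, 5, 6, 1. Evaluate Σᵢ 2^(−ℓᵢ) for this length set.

1.09375

With common denominator 2^6 = 64: Σ 2^(−ℓᵢ) = 1/64 + 32/64 + 2/64 + 2/64 + 1/64 + 32/64 = 70/64 = 1.09375.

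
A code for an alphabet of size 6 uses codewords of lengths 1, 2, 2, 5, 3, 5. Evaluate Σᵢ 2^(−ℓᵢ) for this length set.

With common denominator 2^5 = 32: Σ 2^(−ℓᵢ) = 16/32 + 8/32 + 8/32 + 1/32 + 4/32 + 1/32 = 38/32 = 1.1875.

1.1875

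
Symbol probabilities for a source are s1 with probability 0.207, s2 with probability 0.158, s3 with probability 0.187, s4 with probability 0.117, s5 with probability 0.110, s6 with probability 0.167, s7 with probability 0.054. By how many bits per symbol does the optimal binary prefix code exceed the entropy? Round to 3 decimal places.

0.056 bits

Entropy H = −Σ p log₂ p ≈ 2.7143 bits.
Huffman merges: 27/500+11/100→41/250; 117/1000+79/500→11/40; 41/250+167/1000→331/1000; 187/1000+207/1000→197/500; 11/40+331/1000→303/500; 197/500+303/500→1. L = 277/100 ≈ 2.7700.
L − H = 2.7700 − 2.7143 = 0.056 bits.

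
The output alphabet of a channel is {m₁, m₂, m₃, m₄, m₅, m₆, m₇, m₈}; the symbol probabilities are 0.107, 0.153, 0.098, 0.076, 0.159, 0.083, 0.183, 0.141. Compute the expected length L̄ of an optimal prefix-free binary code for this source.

Repeatedly combine the two least-probable nodes; the expected code length is the sum of the merged weights.
merge 19/250 + 83/1000 → 159/1000
merge 49/500 + 107/1000 → 41/200
merge 141/1000 + 153/1000 → 147/500
merge 159/1000 + 159/1000 → 159/500
merge 183/1000 + 41/200 → 97/250
merge 147/500 + 159/500 → 153/250
merge 97/250 + 153/250 → 1
L = 159/1000 + 41/200 + 147/500 + 159/500 + 97/250 + 153/250 + 1 = 372/125 = 2.976 bits/symbol.

2.976 bits/symbol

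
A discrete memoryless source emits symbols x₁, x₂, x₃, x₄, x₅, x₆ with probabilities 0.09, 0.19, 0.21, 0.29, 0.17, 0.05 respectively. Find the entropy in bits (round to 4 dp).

H = −Σ pᵢ log₂ pᵢ.
−0.09·log₂(0.09) = 0.3127
−0.19·log₂(0.19) = 0.4552
−0.21·log₂(0.21) = 0.4728
−0.29·log₂(0.29) = 0.5179
−0.17·log₂(0.17) = 0.4346
−0.05·log₂(0.05) = 0.2161
Sum ≈ 2.4093 → 2.4093 bits.

2.4093 bits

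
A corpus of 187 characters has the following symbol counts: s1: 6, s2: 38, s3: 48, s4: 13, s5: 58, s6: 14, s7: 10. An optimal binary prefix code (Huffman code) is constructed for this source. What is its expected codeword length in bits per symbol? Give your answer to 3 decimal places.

Probabilities are the counts divided by 187.
Repeatedly combine the two least-probable nodes; the expected code length is the sum of the merged weights.
merge 6/187 + 10/187 → 16/187
merge 13/187 + 14/187 → 27/187
merge 16/187 + 27/187 → 43/187
merge 38/187 + 43/187 → 81/187
merge 48/187 + 58/187 → 106/187
merge 81/187 + 106/187 → 1
L = 16/187 + 27/187 + 43/187 + 81/187 + 106/187 + 1 = 460/187 ≈ 2.460 bits/symbol.

2.460 bits/symbol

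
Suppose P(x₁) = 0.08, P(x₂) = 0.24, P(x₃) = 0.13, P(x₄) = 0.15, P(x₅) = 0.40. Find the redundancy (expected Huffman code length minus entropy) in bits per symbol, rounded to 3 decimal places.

0.062 bits

Entropy H = −Σ p log₂ p ≈ 2.1076 bits.
Huffman merges: 2/25+13/100→21/100; 3/20+21/100→9/25; 6/25+9/25→3/5; 2/5+3/5→1. L = 217/100 ≈ 2.1700.
L − H = 2.1700 − 2.1076 = 0.062 bits.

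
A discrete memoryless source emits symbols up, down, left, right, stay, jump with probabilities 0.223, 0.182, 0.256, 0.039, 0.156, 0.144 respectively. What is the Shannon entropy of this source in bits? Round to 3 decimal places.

2.437 bits

H = −Σ pᵢ log₂ pᵢ.
−0.223·log₂(0.223) = 0.4828
−0.182·log₂(0.182) = 0.4474
−0.256·log₂(0.256) = 0.5032
−0.039·log₂(0.039) = 0.1825
−0.156·log₂(0.156) = 0.4181
−0.144·log₂(0.144) = 0.4026
Sum ≈ 2.4366 → 2.437 bits.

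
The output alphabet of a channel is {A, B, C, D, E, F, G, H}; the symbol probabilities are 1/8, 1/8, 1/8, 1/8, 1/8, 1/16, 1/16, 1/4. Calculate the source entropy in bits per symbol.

Each probability is a power of 1/2, so log₂(1/p) is an integer.
H = Σ p·log₂(1/p) = 1/8·3 + 1/8·3 + 1/8·3 + 1/8·3 + 1/8·3 + 1/16·4 + 1/16·4 + 1/4·2 = 2.875 bits.

2.875 bits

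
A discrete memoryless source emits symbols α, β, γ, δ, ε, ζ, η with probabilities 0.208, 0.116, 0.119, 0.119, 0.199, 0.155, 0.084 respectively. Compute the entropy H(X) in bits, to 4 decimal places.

2.7432 bits

H = −Σ pᵢ log₂ pᵢ.
−0.208·log₂(0.208) = 0.4712
−0.116·log₂(0.116) = 0.3605
−0.119·log₂(0.119) = 0.3654
−0.119·log₂(0.119) = 0.3654
−0.199·log₂(0.199) = 0.4635
−0.155·log₂(0.155) = 0.4169
−0.084·log₂(0.084) = 0.3002
Sum ≈ 2.7432 → 2.7432 bits.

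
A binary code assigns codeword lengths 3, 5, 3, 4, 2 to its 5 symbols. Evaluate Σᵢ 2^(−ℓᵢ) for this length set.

0.59375

With common denominator 2^5 = 32: Σ 2^(−ℓᵢ) = 4/32 + 1/32 + 4/32 + 2/32 + 8/32 = 19/32 = 0.59375.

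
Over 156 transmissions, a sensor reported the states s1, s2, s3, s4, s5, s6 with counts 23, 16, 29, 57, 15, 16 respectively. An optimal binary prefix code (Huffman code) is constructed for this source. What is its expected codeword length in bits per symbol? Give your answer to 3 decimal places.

2.449 bits/symbol

Probabilities are the counts divided by 156.
Repeatedly combine the two least-probable nodes; the expected code length is the sum of the merged weights.
merge 5/52 + 4/39 → 31/156
merge 4/39 + 23/156 → 1/4
merge 29/156 + 31/156 → 5/13
merge 1/4 + 19/52 → 8/13
merge 5/13 + 8/13 → 1
L = 31/156 + 1/4 + 5/13 + 8/13 + 1 = 191/78 ≈ 2.449 bits/symbol.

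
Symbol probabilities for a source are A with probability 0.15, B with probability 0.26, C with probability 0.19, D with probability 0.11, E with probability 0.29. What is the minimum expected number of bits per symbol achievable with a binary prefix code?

Repeatedly combine the two least-probable nodes; the expected code length is the sum of the merged weights.
merge 11/100 + 3/20 → 13/50
merge 19/100 + 13/50 → 9/20
merge 13/50 + 29/100 → 11/20
merge 9/20 + 11/20 → 1
L = 13/50 + 9/20 + 11/20 + 1 = 113/50 = 2.26 bits/symbol.

2.26 bits/symbol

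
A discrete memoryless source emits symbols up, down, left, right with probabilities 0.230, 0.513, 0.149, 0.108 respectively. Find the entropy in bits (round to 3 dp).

H = −Σ pᵢ log₂ pᵢ.
−0.230·log₂(0.230) = 0.4877
−0.513·log₂(0.513) = 0.4940
−0.149·log₂(0.149) = 0.4092
−0.108·log₂(0.108) = 0.3468
Sum ≈ 1.7377 → 1.738 bits.

1.738 bits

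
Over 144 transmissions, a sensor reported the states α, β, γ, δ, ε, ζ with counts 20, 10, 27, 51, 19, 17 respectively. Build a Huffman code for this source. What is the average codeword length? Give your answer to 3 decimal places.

2.458 bits/symbol

Probabilities are the counts divided by 144.
Repeatedly combine the two least-probable nodes; the expected code length is the sum of the merged weights.
merge 5/72 + 17/144 → 3/16
merge 19/144 + 5/36 → 13/48
merge 3/16 + 3/16 → 3/8
merge 13/48 + 17/48 → 5/8
merge 3/8 + 5/8 → 1
L = 3/16 + 13/48 + 3/8 + 5/8 + 1 = 59/24 ≈ 2.458 bits/symbol.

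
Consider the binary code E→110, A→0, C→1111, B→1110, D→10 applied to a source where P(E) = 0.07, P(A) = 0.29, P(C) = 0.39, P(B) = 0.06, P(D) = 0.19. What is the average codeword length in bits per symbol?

L̄ = Σ pᵢ·ℓᵢ = 0.07·3 + 0.29·1 + 0.39·4 + 0.06·4 + 0.19·2 = 2.68 bits/symbol.

2.68 bits/symbol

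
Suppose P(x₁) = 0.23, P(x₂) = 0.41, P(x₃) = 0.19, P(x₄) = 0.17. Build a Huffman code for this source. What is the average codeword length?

1.95 bits/symbol

Repeatedly combine the two least-probable nodes; the expected code length is the sum of the merged weights.
merge 17/100 + 19/100 → 9/25
merge 23/100 + 9/25 → 59/100
merge 41/100 + 59/100 → 1
L = 9/25 + 59/100 + 1 = 39/20 = 1.95 bits/symbol.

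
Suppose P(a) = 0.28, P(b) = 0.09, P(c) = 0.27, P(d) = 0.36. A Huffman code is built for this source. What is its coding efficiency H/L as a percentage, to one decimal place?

93.4%

Entropy H = −Σ p log₂ p ≈ 1.8675 bits.
Huffman merges: 9/100+27/100→9/25; 7/25+9/25→16/25; 9/25+16/25→1. L = 2 ≈ 2.0000.
Efficiency = H/L = 1.8675/2.0000 = 93.4%.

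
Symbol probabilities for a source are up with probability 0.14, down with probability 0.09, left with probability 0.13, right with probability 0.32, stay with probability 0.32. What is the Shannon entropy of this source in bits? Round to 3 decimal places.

2.144 bits

H = −Σ pᵢ log₂ pᵢ.
−0.14·log₂(0.14) = 0.3971
−0.09·log₂(0.09) = 0.3127
−0.13·log₂(0.13) = 0.3826
−0.32·log₂(0.32) = 0.5260
−0.32·log₂(0.32) = 0.5260
Sum ≈ 2.1445 → 2.144 bits.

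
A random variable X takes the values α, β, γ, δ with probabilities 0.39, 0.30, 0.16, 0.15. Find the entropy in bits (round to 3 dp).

1.884 bits

H = −Σ pᵢ log₂ pᵢ.
−0.39·log₂(0.39) = 0.5298
−0.30·log₂(0.30) = 0.5211
−0.16·log₂(0.16) = 0.4230
−0.15·log₂(0.15) = 0.4105
Sum ≈ 1.8844 → 1.884 bits.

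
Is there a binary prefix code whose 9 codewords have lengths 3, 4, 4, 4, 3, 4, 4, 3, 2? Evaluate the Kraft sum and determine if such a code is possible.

With common denominator 2^4 = 16: Σ 2^(−ℓᵢ) = 2/16 + 1/16 + 1/16 + 1/16 + 2/16 + 1/16 + 1/16 + 2/16 + 4/16 = 15/16 = 0.9375.
Kraft's inequality requires Σ ≤ 1; here Σ = 0.9375 ≤ 1, so such a prefix code exists.

0.9375; yes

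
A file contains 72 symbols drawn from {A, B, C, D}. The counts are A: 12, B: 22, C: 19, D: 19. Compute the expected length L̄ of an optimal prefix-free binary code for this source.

2 bits/symbol

Probabilities are the counts divided by 72.
Repeatedly combine the two least-probable nodes; the expected code length is the sum of the merged weights.
merge 1/6 + 19/72 → 31/72
merge 19/72 + 11/36 → 41/72
merge 31/72 + 41/72 → 1
L = 31/72 + 41/72 + 1 = 2 bits/symbol.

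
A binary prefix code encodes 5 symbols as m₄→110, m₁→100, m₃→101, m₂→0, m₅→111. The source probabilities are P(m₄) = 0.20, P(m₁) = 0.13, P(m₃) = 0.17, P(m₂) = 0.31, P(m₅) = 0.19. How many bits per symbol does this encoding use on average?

2.38 bits/symbol

L̄ = Σ pᵢ·ℓᵢ = 0.20·3 + 0.13·3 + 0.17·3 + 0.31·1 + 0.19·3 = 2.38 bits/symbol.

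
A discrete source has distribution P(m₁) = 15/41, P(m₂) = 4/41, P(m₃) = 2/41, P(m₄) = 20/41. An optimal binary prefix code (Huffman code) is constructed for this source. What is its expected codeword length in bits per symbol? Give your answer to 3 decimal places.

1.659 bits/symbol

Repeatedly combine the two least-probable nodes; the expected code length is the sum of the merged weights.
merge 2/41 + 4/41 → 6/41
merge 6/41 + 15/41 → 21/41
merge 20/41 + 21/41 → 1
L = 6/41 + 21/41 + 1 = 68/41 ≈ 1.659 bits/symbol.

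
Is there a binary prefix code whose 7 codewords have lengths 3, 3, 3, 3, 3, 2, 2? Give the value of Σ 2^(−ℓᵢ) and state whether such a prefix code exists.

1.125; no

With common denominator 2^3 = 8: Σ 2^(−ℓᵢ) = 1/8 + 1/8 + 1/8 + 1/8 + 1/8 + 2/8 + 2/8 = 9/8 = 1.125.
Kraft's inequality requires Σ ≤ 1; here Σ = 1.125 > 1, so no such prefix code exists.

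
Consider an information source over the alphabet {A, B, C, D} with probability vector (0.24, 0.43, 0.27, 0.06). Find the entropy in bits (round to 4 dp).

H = −Σ pᵢ log₂ pᵢ.
−0.24·log₂(0.24) = 0.4941
−0.43·log₂(0.43) = 0.5236
−0.27·log₂(0.27) = 0.5100
−0.06·log₂(0.06) = 0.2435
Sum ≈ 1.7713 → 1.7713 bits.

1.7713 bits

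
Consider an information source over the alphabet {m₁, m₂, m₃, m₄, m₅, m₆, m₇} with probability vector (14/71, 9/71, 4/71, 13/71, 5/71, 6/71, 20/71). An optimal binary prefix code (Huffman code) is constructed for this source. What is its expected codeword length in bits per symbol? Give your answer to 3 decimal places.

Repeatedly combine the two least-probable nodes; the expected code length is the sum of the merged weights.
merge 4/71 + 5/71 → 9/71
merge 6/71 + 9/71 → 15/71
merge 9/71 + 13/71 → 22/71
merge 14/71 + 15/71 → 29/71
merge 20/71 + 22/71 → 42/71
merge 29/71 + 42/71 → 1
L = 9/71 + 15/71 + 22/71 + 29/71 + 42/71 + 1 = 188/71 ≈ 2.648 bits/symbol.

2.648 bits/symbol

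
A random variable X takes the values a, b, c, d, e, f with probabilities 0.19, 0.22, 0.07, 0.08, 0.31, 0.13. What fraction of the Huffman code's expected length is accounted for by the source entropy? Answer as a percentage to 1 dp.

Entropy H = −Σ p log₂ p ≈ 2.4023 bits.
Huffman merges: 7/100+2/25→3/20; 13/100+3/20→7/25; 19/100+11/50→41/100; 7/25+31/100→59/100; 41/100+59/100→1. L = 243/100 ≈ 2.4300.
Efficiency = H/L = 2.4023/2.4300 = 98.9%.

98.9%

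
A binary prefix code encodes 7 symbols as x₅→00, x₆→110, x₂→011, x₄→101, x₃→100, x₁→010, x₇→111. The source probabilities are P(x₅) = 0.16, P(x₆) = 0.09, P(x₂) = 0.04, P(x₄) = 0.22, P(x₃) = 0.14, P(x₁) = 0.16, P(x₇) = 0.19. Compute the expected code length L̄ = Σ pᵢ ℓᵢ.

2.84 bits/symbol

L̄ = Σ pᵢ·ℓᵢ = 0.16·2 + 0.09·3 + 0.04·3 + 0.22·3 + 0.14·3 + 0.16·3 + 0.19·3 = 2.84 bits/symbol.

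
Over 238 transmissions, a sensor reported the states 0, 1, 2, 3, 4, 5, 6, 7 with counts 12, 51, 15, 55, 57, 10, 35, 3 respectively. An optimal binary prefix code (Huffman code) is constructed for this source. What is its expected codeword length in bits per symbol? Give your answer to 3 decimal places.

2.643 bits/symbol

Probabilities are the counts divided by 238.
Repeatedly combine the two least-probable nodes; the expected code length is the sum of the merged weights.
merge 3/238 + 5/119 → 13/238
merge 6/119 + 13/238 → 25/238
merge 15/238 + 25/238 → 20/119
merge 5/34 + 20/119 → 75/238
merge 3/14 + 55/238 → 53/119
merge 57/238 + 75/238 → 66/119
merge 53/119 + 66/119 → 1
L = 13/238 + 25/238 + 20/119 + 75/238 + 53/119 + 66/119 + 1 = 37/14 ≈ 2.643 bits/symbol.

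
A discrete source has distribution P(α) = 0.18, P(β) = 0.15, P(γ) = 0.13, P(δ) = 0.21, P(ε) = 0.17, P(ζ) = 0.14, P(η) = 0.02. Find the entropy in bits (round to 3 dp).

H = −Σ pᵢ log₂ pᵢ.
−0.18·log₂(0.18) = 0.4453
−0.15·log₂(0.15) = 0.4105
−0.13·log₂(0.13) = 0.3826
−0.21·log₂(0.21) = 0.4728
−0.17·log₂(0.17) = 0.4346
−0.14·log₂(0.14) = 0.3971
−0.02·log₂(0.02) = 0.1129
Sum ≈ 2.6559 → 2.656 bits.

2.656 bits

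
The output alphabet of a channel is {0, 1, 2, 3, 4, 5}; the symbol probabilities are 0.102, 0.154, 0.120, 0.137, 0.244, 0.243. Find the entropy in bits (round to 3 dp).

2.504 bits

H = −Σ pᵢ log₂ pᵢ.
−0.102·log₂(0.102) = 0.3359
−0.154·log₂(0.154) = 0.4156
−0.120·log₂(0.120) = 0.3671
−0.137·log₂(0.137) = 0.3929
−0.244·log₂(0.244) = 0.4966
−0.243·log₂(0.243) = 0.4960
Sum ≈ 2.5040 → 2.504 bits.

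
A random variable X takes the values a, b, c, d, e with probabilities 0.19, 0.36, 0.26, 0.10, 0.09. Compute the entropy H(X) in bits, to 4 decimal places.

2.1360 bits

H = −Σ pᵢ log₂ pᵢ.
−0.19·log₂(0.19) = 0.4552
−0.36·log₂(0.36) = 0.5306
−0.26·log₂(0.26) = 0.5053
−0.10·log₂(0.10) = 0.3322
−0.09·log₂(0.09) = 0.3127
Sum ≈ 2.1360 → 2.1360 bits.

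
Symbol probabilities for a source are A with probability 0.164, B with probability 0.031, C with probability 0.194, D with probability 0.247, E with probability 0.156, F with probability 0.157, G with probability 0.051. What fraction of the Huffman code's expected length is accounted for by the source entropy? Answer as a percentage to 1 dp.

98.3%

Entropy H = −Σ p log₂ p ≈ 2.5969 bits.
Huffman merges: 31/1000+51/1000→41/500; 41/500+39/250→119/500; 157/1000+41/250→321/1000; 97/500+119/500→54/125; 247/1000+321/1000→71/125; 54/125+71/125→1. L = 2641/1000 ≈ 2.6410.
Efficiency = H/L = 2.5969/2.6410 = 98.3%.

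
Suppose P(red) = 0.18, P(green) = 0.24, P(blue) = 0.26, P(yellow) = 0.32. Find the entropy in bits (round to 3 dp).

H = −Σ pᵢ log₂ pᵢ.
−0.18·log₂(0.18) = 0.4453
−0.24·log₂(0.24) = 0.4941
−0.26·log₂(0.26) = 0.5053
−0.32·log₂(0.32) = 0.5260
Sum ≈ 1.9708 → 1.971 bits.

1.971 bits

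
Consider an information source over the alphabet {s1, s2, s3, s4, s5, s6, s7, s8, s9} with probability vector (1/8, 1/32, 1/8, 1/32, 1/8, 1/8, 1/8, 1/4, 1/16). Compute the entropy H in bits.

Each probability is a power of 1/2, so log₂(1/p) is an integer.
H = Σ p·log₂(1/p) = 1/8·3 + 1/32·5 + 1/8·3 + 1/32·5 + 1/8·3 + 1/8·3 + 1/8·3 + 1/4·2 + 1/16·4 = 2.9375 bits.

2.9375 bits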